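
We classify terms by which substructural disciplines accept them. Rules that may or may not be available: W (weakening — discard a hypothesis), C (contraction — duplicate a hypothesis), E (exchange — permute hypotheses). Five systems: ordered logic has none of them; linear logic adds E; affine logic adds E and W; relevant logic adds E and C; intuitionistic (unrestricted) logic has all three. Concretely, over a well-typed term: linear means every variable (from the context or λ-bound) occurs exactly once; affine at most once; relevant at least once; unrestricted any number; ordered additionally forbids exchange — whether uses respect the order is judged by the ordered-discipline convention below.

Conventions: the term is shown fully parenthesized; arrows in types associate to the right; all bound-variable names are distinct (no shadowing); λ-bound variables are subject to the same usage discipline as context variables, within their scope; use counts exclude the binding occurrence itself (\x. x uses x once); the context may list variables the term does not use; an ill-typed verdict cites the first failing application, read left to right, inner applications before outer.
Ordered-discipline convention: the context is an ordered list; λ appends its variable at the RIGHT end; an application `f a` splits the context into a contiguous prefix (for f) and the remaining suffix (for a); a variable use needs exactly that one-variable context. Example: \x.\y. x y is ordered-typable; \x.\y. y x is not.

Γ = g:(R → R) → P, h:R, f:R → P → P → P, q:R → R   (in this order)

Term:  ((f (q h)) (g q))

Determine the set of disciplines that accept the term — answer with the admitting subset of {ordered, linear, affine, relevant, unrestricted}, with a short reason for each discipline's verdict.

admitted by: relevant, unrestricted
use counts: g=1, h=1, f=1, q=2
left-to-right use order: f, q, h, g, q
typing: the term checks, with type P → P
ordered: ✗ — uses contraction: q ×2
linear: ✗ — uses contraction: q ×2
affine: ✗ — uses contraction: q ×2
relevant: ✓ — none of g, h, f, q goes unused
unrestricted: ✓ — simply typable at P → P; W, C, E all held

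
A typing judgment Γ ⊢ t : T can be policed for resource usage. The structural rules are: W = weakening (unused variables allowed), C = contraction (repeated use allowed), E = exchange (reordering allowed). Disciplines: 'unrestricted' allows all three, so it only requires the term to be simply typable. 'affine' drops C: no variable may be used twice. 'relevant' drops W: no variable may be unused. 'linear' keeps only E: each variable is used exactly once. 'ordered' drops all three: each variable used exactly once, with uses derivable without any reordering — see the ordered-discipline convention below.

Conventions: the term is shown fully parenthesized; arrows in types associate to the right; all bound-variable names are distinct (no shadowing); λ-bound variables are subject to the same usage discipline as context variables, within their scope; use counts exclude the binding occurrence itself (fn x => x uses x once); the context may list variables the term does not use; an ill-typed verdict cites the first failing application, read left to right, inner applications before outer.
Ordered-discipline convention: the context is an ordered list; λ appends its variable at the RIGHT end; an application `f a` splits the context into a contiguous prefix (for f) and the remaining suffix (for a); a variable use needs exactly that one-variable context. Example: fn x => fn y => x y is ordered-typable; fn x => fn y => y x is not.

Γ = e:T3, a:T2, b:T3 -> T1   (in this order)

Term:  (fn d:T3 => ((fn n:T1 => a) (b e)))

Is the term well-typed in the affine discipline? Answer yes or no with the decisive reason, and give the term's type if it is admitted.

yes — none of e, a, b, d, n used more than once; term : T3 -> T2
variable uses: e: 1; a: 1; b: 1; d (bound): 0; n (bound): 0
order of uses: a, b, e
typing: ✓ — T3 -> T2
across the five disciplines: ordered ✗ · linear ✗ · affine ✓ · relevant ✗ · unrestricted ✓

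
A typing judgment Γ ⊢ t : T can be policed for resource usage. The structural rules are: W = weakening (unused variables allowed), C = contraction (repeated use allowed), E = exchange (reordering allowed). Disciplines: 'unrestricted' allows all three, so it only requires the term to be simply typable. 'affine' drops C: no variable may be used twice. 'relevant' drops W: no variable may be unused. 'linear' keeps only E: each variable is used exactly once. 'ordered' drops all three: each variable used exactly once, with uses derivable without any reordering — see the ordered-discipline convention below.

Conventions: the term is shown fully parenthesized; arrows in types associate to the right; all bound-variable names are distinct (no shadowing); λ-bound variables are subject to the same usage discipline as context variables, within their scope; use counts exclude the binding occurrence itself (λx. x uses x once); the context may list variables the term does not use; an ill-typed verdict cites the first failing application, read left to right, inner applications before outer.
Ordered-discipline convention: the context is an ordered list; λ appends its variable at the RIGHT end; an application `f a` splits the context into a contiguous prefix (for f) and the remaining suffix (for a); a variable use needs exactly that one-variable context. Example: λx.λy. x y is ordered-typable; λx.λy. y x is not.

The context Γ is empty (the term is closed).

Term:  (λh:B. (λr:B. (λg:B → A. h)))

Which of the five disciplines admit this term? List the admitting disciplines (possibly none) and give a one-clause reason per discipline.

admitted in: affine, unrestricted
use counts: h (λ-bound): 1×; r (λ-bound): 0×; g (λ-bound): 0×
left-to-right use order: h
typing: well-typed at B → B → (B → A) → B
ordered ✗ (r, g never used (weakening))
linear ✗ (r, g never used (weakening))
affine ✓ (no duplicate uses among h, r, g)
relevant ✗ (r, g never used (weakening))
unrestricted ✓ (typability at B → B → (B → A) → B is all that's needed)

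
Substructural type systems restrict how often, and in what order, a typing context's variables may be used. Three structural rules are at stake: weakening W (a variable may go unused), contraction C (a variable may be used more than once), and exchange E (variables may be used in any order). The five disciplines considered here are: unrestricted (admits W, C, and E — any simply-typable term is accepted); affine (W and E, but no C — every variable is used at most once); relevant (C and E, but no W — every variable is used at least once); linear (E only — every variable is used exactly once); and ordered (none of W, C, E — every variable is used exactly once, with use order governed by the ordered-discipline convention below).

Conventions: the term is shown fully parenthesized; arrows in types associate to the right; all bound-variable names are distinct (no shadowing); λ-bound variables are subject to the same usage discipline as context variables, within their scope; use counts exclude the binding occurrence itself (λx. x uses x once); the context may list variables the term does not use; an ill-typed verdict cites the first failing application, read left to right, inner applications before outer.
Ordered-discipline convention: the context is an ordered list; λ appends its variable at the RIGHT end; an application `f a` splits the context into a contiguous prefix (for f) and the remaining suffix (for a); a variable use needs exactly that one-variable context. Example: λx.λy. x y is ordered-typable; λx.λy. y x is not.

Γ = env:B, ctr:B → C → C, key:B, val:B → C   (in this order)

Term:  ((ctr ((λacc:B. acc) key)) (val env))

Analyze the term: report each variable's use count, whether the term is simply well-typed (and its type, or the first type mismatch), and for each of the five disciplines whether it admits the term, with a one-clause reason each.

counts: env: 1; ctr: 1; key: 1; val: 1; acc [bound]: 1
uses in reading order: ctr, acc, key, val, env
typing: well-typed at C
ordered ✗ (no ordered split (uses run ctr, acc, key, val, env))
linear ✓ (each of env, ctr, key, val, acc used exactly once)
affine ✓ (no duplicate uses among env, ctr, key, val, acc)
relevant ✓ (every one of env, ctr, key, val, acc appears)
unrestricted ✓ (typability at C is all that's needed)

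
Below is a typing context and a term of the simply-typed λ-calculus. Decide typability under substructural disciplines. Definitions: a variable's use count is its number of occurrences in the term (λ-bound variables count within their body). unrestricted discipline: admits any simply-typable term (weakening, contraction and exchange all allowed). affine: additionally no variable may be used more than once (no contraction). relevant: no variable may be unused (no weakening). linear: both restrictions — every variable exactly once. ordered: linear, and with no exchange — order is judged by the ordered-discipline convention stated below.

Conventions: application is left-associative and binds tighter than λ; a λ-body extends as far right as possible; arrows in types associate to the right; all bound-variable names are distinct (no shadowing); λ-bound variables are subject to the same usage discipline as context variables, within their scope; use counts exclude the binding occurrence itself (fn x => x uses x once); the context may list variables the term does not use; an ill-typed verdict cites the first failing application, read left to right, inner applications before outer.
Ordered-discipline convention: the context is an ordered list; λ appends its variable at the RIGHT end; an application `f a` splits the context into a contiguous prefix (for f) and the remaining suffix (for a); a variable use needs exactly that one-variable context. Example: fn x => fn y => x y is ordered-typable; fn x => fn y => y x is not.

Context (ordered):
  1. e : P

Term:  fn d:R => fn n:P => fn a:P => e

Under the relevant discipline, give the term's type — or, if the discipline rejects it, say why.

not well-typed under relevant — unused: d, n, a — weakening required
counts: e=1; d [bound]=0; n [bound]=0; a [bound]=0
left-to-right use order: e
typing: well-typed at R -> P -> P -> P
per-discipline verdicts: ordered ✗ · linear ✗ · affine ✓ · relevant ✗ · unrestricted ✓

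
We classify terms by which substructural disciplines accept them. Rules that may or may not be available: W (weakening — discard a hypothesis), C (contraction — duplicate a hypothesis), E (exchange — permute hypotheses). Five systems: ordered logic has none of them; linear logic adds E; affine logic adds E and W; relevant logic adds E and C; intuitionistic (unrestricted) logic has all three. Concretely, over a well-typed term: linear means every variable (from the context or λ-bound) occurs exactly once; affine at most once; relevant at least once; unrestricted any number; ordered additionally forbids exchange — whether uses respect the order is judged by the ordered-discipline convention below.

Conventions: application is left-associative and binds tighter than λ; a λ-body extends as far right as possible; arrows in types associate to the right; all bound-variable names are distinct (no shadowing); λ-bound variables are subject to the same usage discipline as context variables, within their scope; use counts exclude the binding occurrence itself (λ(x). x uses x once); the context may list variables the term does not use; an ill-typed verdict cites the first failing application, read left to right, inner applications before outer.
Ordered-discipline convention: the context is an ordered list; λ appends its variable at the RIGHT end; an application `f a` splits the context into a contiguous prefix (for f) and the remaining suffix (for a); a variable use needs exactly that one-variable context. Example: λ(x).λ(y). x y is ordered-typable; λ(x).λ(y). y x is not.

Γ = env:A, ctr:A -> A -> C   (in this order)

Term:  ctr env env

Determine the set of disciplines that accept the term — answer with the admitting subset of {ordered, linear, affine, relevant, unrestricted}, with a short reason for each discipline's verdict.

admitted in: relevant, unrestricted
counts: env ×2; ctr ×1
use order (left to right): ctr, env, env
typing: the term checks, with type C
ordered ✗ (needs contraction — env ×2)
linear ✗ (needs contraction — env ×2)
affine ✗ (needs contraction — env ×2)
relevant ✓ (every one of env, ctr appears)
unrestricted ✓ (type-checks (C) and nothing is barred)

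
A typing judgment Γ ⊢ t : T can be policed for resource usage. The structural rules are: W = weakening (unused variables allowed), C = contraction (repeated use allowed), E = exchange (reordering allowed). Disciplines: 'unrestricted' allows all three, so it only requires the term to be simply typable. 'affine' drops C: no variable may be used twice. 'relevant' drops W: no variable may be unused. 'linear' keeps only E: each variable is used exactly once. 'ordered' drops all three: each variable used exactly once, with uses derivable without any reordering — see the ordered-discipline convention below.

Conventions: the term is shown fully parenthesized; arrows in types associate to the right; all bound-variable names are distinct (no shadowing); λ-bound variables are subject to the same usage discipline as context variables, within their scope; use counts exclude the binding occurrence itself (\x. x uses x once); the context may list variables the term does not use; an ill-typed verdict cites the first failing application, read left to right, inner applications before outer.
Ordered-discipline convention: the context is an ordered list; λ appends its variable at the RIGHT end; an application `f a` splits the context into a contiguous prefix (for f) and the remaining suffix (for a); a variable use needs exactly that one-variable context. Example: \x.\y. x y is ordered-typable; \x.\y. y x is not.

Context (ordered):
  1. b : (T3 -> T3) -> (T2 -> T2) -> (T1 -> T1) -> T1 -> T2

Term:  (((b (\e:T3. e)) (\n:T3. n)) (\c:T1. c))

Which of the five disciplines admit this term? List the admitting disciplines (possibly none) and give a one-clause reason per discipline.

admitted in: none
use counts: b=1; e [bound]=1; n [bound]=1; c [bound]=1
order of uses: b, e, n, c
typing: ill-typed: argument of type T3 -> T3 where T2 -> T2 is required
ordered ✗ (a type mismatch blocks all five)
linear ✗ (the type mismatch rejects it)
affine ✗ (not simply typable)
relevant ✗ (fails simple typing)
unrestricted ✗ (a type mismatch blocks all five)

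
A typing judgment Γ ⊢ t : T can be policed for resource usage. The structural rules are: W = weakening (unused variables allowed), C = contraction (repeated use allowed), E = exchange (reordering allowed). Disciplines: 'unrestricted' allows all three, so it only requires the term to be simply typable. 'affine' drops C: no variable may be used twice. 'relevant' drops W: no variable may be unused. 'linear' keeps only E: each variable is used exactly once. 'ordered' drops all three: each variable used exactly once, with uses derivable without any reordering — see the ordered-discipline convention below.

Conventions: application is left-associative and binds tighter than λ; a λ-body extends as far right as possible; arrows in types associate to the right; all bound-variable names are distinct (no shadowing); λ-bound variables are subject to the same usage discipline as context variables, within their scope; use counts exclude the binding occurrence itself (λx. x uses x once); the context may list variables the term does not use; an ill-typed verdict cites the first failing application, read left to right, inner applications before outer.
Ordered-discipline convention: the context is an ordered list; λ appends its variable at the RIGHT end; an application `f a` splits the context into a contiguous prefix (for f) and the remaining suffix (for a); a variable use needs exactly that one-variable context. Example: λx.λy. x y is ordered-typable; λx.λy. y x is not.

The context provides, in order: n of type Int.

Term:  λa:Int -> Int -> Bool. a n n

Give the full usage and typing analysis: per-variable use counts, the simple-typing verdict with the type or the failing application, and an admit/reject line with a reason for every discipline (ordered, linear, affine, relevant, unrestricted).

usage: n: 2, a (bound): 1
left-to-right use order: a, n, n
typing: well-typed — term : (Int -> Int -> Bool) -> Bool
ordered ✗ (needs contraction — n ×2)
linear ✗ (needs contraction — n ×2)
affine ✗ (needs contraction — n ×2)
relevant ✓ (every one of n, a appears)
unrestricted ✓ (type-checks ((Int -> Int -> Bool) -> Bool) and nothing is barred)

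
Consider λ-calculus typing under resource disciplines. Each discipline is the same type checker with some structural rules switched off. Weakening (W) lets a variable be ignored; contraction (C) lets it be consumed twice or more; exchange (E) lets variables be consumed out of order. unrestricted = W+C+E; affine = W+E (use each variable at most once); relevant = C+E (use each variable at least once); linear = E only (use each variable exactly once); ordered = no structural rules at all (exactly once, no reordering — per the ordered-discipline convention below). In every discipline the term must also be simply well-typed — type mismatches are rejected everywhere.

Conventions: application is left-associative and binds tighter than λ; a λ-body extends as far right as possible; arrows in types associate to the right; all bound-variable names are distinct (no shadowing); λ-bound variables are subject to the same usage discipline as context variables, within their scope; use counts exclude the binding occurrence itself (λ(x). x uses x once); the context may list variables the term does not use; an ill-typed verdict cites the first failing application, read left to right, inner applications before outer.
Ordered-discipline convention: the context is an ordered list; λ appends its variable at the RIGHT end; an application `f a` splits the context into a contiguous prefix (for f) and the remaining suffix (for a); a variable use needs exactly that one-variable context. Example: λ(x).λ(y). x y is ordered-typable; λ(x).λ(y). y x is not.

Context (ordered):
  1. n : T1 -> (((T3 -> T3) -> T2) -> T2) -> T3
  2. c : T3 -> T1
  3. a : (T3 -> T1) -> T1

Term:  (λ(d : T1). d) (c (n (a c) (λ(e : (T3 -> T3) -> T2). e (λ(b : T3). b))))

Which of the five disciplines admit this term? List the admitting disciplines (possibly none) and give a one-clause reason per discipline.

accepted by: relevant, unrestricted
usage: n: 1×; c: 2×; a: 1×; d [bound]: 1×; e [bound]: 1×; b [bound]: 1×
left-to-right use order: d, c, n, a, c, e, b
typing: ✓ — T1
ordered: ✗ — c ×2 used more than once (contraction)
linear: ✗ — c ×2 used more than once (contraction)
affine: ✗ — c ×2 used more than once (contraction)
relevant: ✓ — none of n, c, a, d, e, b goes unused
unrestricted: ✓ — simply typable at T1; W, C, E all held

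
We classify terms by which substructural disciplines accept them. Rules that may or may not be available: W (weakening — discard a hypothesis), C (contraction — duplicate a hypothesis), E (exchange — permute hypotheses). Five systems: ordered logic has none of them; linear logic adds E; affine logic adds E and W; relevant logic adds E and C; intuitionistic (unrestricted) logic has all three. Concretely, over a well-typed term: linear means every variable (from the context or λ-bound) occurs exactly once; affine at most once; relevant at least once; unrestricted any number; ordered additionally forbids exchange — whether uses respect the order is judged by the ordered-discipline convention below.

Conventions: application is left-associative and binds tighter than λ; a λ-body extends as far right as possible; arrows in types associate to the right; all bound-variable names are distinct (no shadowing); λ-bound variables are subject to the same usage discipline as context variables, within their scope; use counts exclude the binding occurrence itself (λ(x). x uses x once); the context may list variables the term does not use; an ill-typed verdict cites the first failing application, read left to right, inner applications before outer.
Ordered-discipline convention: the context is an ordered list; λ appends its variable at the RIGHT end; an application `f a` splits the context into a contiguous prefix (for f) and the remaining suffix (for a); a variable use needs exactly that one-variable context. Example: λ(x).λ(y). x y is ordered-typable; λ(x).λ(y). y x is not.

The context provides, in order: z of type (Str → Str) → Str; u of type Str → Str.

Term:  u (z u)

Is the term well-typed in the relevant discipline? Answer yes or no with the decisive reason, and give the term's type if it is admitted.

yes — z, u: all used, weakening unneeded; term : Str
counts: z ×1; u ×2
use order (left to right): u, z, u
typing: ✓ — Str
across the five disciplines: ordered ✗; linear ✗; affine ✗; relevant ✓; unrestricted ✓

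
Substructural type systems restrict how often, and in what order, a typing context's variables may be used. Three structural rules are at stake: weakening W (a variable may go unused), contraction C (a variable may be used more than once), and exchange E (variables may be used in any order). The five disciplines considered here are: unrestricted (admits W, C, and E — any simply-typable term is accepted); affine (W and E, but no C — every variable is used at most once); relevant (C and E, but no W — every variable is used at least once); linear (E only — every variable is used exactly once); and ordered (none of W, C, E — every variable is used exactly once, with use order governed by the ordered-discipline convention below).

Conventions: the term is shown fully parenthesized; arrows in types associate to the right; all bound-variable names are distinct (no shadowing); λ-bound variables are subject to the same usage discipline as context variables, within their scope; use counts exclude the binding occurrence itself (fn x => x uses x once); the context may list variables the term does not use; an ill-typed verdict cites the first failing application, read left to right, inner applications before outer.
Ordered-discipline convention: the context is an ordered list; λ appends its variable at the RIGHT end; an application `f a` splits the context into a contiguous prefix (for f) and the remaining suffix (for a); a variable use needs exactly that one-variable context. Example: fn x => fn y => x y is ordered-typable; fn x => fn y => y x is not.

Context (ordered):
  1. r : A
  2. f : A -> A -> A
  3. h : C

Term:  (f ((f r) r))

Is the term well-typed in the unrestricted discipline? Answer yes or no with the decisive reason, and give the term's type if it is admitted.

yes — type-checks (A -> A) and nothing is barred; term : A -> A
usage: r ×2, f ×2, h ×0
left-to-right use order: f, f, r, r
typing: the term checks, with type A -> A
across the five disciplines: ordered ✗; linear ✗; affine ✗; relevant ✗; unrestricted ✓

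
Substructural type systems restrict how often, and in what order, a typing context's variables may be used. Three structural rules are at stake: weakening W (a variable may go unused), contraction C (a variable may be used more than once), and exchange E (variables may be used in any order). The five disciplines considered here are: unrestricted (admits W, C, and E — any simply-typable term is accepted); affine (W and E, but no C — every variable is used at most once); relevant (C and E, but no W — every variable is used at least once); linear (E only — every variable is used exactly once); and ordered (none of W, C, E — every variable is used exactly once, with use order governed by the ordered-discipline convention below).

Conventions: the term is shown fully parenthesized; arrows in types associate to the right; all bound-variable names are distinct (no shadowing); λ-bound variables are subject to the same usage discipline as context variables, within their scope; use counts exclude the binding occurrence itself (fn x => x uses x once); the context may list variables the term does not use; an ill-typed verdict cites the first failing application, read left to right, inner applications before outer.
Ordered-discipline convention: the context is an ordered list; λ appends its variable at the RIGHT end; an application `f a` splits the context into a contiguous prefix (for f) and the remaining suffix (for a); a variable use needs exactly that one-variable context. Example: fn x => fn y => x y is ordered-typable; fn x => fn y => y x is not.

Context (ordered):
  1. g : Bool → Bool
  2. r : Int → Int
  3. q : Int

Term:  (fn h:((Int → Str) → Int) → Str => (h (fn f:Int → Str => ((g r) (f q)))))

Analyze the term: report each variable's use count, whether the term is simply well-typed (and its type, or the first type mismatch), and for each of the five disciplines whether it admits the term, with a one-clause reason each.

variable uses: g ×1; r ×1; q ×1; h [bound] ×1; f [bound] ×1
order of uses: h, g, r, f, q
typing: ill-typed: argument of type Int → Int where Bool is required
ordered ✗ (the type mismatch rejects it)
linear ✗ (not simply typable)
affine ✗ (fails simple typing)
relevant ✗ (a type mismatch blocks all five)
unrestricted ✗ (the type mismatch rejects it)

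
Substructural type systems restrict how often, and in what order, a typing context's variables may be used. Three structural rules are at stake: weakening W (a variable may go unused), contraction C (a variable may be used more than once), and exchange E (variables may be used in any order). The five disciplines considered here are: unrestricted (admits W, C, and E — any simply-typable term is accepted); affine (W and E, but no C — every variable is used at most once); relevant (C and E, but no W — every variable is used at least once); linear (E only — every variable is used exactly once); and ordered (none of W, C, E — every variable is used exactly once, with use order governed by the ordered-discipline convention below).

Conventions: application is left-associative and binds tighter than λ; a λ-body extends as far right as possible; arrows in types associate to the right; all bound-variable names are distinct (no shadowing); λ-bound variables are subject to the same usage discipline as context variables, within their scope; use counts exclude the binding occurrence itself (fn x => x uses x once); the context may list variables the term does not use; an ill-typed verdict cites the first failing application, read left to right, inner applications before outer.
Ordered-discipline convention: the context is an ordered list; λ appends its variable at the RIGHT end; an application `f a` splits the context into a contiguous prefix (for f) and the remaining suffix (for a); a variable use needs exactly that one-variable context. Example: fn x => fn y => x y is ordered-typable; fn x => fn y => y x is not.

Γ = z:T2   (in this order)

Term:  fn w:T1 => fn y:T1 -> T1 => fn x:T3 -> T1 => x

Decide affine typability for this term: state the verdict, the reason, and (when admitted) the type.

yes — z, w, y, x: no repeats, contraction unneeded; term : T1 -> (T1 -> T1) -> (T3 -> T1) -> T3 -> T1
counts: z: 0; w (λ-bound): 0; y (λ-bound): 0; x (λ-bound): 1
left-to-right use order: x
typing: well-typed — term : T1 -> (T1 -> T1) -> (T3 -> T1) -> T3 -> T1
across the five disciplines: ordered ✗; linear ✗; affine ✓; relevant ✗; unrestricted ✓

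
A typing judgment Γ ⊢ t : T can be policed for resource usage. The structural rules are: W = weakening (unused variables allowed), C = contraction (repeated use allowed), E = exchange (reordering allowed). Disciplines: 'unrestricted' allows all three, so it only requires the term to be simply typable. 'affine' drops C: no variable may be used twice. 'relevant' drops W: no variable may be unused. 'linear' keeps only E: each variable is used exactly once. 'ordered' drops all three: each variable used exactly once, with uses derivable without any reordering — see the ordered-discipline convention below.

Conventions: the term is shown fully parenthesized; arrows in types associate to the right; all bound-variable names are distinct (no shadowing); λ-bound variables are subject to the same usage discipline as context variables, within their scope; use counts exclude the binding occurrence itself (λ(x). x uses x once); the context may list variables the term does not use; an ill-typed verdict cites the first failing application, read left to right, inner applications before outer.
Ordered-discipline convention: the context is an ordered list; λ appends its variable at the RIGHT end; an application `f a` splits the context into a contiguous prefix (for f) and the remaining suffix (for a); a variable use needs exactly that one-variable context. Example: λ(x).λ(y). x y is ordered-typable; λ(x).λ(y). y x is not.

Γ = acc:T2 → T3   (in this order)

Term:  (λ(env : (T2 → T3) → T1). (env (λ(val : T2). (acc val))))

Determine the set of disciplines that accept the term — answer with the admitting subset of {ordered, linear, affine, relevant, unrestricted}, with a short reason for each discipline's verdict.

accepted by: linear, affine, relevant, unrestricted
counts: acc: 1; env (bound): 1; val (bound): 1
left-to-right use order: env, acc, val
typing: well-typed at ((T2 → T3) → T1) → T1
ordered: ✗ — use order env, acc, val needs exchange
linear: ✓ — acc, env, val: one use apiece
affine: ✓ — acc, env, val: no repeats, contraction unneeded
relevant: ✓ — none of acc, env, val goes unused
unrestricted: ✓ — simply typable at ((T2 → T3) → T1) → T1; W, C, E all held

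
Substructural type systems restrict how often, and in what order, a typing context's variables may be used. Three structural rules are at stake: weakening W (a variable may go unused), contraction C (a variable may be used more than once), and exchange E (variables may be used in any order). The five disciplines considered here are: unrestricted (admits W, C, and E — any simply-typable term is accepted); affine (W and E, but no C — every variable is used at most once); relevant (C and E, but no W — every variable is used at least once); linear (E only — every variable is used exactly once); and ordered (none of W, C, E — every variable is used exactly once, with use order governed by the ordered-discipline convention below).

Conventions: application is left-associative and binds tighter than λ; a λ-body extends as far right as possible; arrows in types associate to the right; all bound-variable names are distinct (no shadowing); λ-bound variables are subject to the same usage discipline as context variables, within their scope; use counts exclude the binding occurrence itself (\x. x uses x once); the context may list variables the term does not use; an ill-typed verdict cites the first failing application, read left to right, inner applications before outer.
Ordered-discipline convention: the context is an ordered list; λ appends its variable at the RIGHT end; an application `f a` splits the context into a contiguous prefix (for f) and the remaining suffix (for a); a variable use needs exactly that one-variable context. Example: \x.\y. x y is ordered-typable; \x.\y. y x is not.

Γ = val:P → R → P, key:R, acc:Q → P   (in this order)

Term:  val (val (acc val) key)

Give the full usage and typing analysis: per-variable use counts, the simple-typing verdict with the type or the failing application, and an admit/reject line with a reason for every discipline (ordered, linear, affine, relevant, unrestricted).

variable uses: val: 3, key: 1, acc: 1
uses in reading order: val, val, acc, val, key
typing: ill-typed: argument of type P → R → P where Q is required
ordered: ✗ — the type mismatch rejects it
linear: ✗ — not simply typable
affine: ✗ — fails simple typing
relevant: ✗ — a type mismatch blocks all five
unrestricted: ✗ — the type mismatch rejects it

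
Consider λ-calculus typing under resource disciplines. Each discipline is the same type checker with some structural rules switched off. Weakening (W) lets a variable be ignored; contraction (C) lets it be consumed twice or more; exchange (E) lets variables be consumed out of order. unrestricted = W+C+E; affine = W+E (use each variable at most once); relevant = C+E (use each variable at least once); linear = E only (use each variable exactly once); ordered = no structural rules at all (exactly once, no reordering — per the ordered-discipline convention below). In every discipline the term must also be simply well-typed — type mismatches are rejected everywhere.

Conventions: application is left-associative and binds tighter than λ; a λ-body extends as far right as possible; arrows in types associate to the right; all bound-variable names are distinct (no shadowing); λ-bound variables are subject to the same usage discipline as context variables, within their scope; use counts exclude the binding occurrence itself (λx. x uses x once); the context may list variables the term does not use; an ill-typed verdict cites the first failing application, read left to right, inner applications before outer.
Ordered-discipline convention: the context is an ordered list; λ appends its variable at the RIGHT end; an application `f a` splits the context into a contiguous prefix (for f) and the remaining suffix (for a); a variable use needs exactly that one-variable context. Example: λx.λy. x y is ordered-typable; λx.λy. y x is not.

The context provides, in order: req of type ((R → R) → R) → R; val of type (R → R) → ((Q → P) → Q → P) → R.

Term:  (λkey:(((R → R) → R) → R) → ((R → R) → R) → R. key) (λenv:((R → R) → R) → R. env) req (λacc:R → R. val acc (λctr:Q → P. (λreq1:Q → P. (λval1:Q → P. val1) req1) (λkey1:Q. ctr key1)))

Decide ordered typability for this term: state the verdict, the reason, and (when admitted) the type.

yes — one use each (req, val, key, env, acc, ctr, req1, val1, key1); ordered split holds; term : R
use counts: req=1, val=1, key (λ-bound)=1, env (λ-bound)=1, acc (λ-bound)=1, ctr (λ-bound)=1, req1 (λ-bound)=1, val1 (λ-bound)=1, key1 (λ-bound)=1
order of uses: key, env, req, val, acc, val1, req1, ctr, key1
typing: the term checks, with type R
summary: ordered ✓, linear ✓, affine ✓, relevant ✓, unrestricted ✓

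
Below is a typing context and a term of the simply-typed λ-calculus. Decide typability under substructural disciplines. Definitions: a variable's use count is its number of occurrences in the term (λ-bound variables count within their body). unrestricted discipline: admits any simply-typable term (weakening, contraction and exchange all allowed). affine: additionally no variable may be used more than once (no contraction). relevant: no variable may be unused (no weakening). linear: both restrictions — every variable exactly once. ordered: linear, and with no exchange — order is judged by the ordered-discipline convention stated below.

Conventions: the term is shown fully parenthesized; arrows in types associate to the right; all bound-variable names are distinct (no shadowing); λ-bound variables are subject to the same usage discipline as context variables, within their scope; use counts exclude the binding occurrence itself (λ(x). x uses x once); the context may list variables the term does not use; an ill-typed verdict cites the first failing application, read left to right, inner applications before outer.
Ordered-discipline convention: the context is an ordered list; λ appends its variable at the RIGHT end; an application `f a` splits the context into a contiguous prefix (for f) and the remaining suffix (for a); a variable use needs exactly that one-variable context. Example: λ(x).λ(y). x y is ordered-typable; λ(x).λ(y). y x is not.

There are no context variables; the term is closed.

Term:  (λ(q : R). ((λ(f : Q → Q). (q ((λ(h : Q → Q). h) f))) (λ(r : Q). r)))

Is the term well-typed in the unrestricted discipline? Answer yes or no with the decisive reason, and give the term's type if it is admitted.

no — a type mismatch blocks all five
counts: q (λ-bound)=1, f (λ-bound)=1, h (λ-bound)=1, r (λ-bound)=1
uses in reading order: q, h, f, r
typing: ill-typed: can't apply a value of type R
per-discipline verdicts: ordered ✗ · linear ✗ · affine ✗ · relevant ✗ · unrestricted ✗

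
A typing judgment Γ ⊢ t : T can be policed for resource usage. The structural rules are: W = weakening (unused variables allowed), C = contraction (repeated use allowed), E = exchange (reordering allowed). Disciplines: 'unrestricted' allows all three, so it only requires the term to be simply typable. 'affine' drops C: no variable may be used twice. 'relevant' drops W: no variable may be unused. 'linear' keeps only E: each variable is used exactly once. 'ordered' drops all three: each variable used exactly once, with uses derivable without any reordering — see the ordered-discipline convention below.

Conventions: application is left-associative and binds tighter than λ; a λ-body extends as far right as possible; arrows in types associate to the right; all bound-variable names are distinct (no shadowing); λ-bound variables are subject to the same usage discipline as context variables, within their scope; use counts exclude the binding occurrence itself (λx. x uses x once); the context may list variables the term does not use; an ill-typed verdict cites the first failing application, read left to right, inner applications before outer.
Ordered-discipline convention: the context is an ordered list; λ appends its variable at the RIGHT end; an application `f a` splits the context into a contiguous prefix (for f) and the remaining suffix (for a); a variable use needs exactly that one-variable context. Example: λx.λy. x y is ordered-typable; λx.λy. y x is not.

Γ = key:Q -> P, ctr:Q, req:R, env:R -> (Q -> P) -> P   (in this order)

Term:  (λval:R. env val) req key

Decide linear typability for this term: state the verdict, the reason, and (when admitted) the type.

no — unused: ctr — weakening required
variable uses: key ×1, ctr ×0, req ×1, env ×1, val [bound] ×1
use order (left to right): env, val, req, key
typing: the term checks, with type P
per-discipline verdicts: ordered ✗, linear ✗, affine ✓, relevant ✗, unrestricted ✓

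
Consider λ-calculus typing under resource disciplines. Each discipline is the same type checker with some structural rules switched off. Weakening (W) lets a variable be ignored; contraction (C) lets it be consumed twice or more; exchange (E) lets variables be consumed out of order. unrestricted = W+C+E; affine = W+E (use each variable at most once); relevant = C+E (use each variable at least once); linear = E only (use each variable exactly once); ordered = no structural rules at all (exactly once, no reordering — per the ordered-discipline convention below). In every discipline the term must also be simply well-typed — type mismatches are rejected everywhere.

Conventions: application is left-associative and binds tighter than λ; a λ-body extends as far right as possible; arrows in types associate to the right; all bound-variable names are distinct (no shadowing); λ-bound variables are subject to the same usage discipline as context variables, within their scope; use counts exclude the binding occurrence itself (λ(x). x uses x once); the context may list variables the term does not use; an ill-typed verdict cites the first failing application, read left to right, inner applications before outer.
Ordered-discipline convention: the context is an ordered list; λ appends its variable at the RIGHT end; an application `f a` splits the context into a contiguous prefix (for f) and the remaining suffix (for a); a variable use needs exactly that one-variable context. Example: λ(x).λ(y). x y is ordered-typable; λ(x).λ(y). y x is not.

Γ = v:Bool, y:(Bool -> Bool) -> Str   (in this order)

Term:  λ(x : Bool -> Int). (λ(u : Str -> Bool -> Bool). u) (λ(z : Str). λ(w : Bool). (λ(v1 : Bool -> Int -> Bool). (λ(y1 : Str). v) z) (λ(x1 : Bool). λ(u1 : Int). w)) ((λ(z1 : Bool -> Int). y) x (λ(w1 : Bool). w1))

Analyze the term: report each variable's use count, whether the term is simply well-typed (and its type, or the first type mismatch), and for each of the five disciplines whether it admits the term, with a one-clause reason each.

counts: v ×1, y ×1, x (bound) ×1, u (bound) ×1, z (bound) ×1, w (bound) ×1, v1 (bound) ×0, y1 (bound) ×0, x1 (bound) ×0, u1 (bound) ×0, z1 (bound) ×0, w1 (bound) ×1
use order (left to right): u, v, z, w, y, x, w1
typing: well-typed at (Bool -> Int) -> Bool -> Bool
ordered: ✗ — v1, y1, x1, u1, z1 never used (weakening)
linear: ✗ — v1, y1, x1, u1, z1 never used (weakening)
affine: ✓ — no duplicate uses among v, y, x, u, z, w, v1, y1, x1, u1, z1, w1
relevant: ✗ — v1, y1, x1, u1, z1 never used (weakening)
unrestricted: ✓ — type-checks ((Bool -> Int) -> Bool -> Bool) and nothing is barred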